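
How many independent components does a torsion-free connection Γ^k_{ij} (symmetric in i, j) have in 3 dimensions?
Γ^k_{ij} has n choices for the upper index and n(n+1)/2 independent symmetric lower index pairs.
Total = 3 × 3×4/2 = 3 × 6 = 18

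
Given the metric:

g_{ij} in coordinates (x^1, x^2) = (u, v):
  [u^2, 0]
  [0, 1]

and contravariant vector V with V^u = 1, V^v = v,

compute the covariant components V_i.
V_i = g_{ij} V^j:
V_u = (u^2)(1) + (0)(v) = u^2
V_v = (0)(1) + (1)(v) = v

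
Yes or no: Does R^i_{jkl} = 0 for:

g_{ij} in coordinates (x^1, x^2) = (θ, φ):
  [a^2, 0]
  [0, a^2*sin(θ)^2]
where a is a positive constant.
Non-zero Christoffel symbols:
Γ^θ_{φ φ} = -sin(2*θ)/2
Γ^φ_{θ φ} = 1/tan(θ)
Ricci tensor: R_{θθ} = 1, R_{θφ} = 0, R_{φφ} = sin(θ)^2
The Ricci tensor is non-zero, so the Riemann tensor is non-zero: not flat.
No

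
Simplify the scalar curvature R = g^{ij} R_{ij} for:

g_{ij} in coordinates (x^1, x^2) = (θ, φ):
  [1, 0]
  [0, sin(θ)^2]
Non-zero Christoffel symbols (Γ^k_{ij} = Γ^k_{ji}):
Γ^θ_{φ φ} = -sin(2*θ)/2
Γ^φ_{θ φ} = 1/tan(θ)
Ricci tensor (R_{ij} = R^k_{ikj}): R_{θθ} = 1, R_{θφ} = 0, R_{φφ} = sin(θ)^2
Inverse metric: g^{θθ} = 1, g^{φφ} = 1/sin(θ)^2
R = g^{ij} R_{ij} = (1)(1) + (1/sin(θ)^2)(sin(θ)^2) = 2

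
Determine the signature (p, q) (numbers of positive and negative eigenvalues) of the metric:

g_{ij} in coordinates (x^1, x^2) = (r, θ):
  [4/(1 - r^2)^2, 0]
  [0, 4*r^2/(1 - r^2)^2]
The metric is diagonal, so its eigenvalues are the diagonal entries: 4/(1 - r^2)^2, 4*r^2/(1 - r^2)^2 (at a generic point, where coordinate-dependent entries are positive).
2 positive, 0 negative.
(2, 0) - Riemannian (positive definite)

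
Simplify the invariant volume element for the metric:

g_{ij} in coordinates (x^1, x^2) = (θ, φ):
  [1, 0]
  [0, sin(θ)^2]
det(g) = sin(θ)^2
√|det(g)| = sin(θ) (taking 0 < θ < π so that |sin(θ)| = sin(θ))
Volume element: dV = sin(θ) dθ dφ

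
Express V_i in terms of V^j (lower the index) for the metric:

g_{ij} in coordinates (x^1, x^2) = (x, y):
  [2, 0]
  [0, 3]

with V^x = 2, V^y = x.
V_i = g_{ij} V^j:
V_x = (2)(2) + (0)(x) = 4
V_y = (0)(2) + (3)(x) = 3*x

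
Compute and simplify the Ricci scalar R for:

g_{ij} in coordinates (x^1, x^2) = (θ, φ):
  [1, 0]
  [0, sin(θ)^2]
Non-zero Christoffel symbols (Γ^k_{ij} = Γ^k_{ji}):
Γ^θ_{φ φ} = -sin(2*θ)/2
Γ^φ_{θ φ} = 1/tan(θ)
Ricci tensor (R_{ij} = R^k_{ikj}): R_{θθ} = 1, R_{θφ} = 0, R_{φφ} = sin(θ)^2
Inverse metric: g^{θθ} = 1, g^{φφ} = 1/sin(θ)^2
R = g^{ij} R_{ij} = (1)(1) + (1/sin(θ)^2)(sin(θ)^2) = 2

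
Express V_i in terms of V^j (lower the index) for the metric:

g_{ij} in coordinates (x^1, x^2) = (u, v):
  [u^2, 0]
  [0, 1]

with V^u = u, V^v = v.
V_i = g_{ij} V^j:
V_u = (u^2)(u) + (0)(v) = u^3
V_v = (0)(u) + (1)(v) = v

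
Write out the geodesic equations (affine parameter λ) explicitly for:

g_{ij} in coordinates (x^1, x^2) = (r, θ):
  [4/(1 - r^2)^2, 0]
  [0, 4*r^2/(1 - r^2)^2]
Geodesic equation: d^2x^k/dλ^2 + Γ^k_{ij} (dx^i/dλ)(dx^j/dλ) = 0.
Non-zero Christoffel symbols:
Γ^r_{r r} = 2*r/(1 - r^2)
Γ^r_{θ θ} = (r^3 + r)/(r^2 - 1)
Γ^θ_{r θ} = (-r^2 - 1)/(r^3 - r)
Substituting (the symmetric pair Γ^k_{ij}, Γ^k_{ji} combines into a factor 2):
d^2r/dλ^2 + (2*r/(1 - r^2)) (dr/dλ)^2 + ((r^3 + r)/(r^2 - 1)) (dθ/dλ)^2 = 0
d^2θ/dλ^2 + ((-2*r^2 - 2)/(r^3 - r)) (dr/dλ)(dθ/dλ) = 0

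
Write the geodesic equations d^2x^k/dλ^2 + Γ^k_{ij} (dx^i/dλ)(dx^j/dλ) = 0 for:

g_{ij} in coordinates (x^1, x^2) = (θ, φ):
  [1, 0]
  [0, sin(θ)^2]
Geodesic equation: d^2x^k/dλ^2 + Γ^k_{ij} (dx^i/dλ)(dx^j/dλ) = 0.
Non-zero Christoffel symbols:
Γ^θ_{φ φ} = -sin(2*θ)/2
Γ^φ_{θ φ} = 1/tan(θ)
Substituting (the symmetric pair Γ^k_{ij}, Γ^k_{ji} combines into a factor 2):
d^2θ/dλ^2 - (sin(2*θ)/2) (dφ/dλ)^2 = 0
d^2φ/dλ^2 + (2/tan(θ)) (dθ/dλ)(dφ/dλ) = 0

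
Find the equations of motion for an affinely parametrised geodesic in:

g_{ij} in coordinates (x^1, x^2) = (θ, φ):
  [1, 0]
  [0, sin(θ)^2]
Geodesic equation: d^2x^k/dλ^2 + Γ^k_{ij} (dx^i/dλ)(dx^j/dλ) = 0.
Non-zero Christoffel symbols:
Γ^θ_{φ φ} = -sin(2*θ)/2
Γ^φ_{θ φ} = 1/tan(θ)
Substituting (the symmetric pair Γ^k_{ij}, Γ^k_{ji} combines into a factor 2):
d^2θ/dλ^2 - (sin(2*θ)/2) (dφ/dλ)^2 = 0
d^2φ/dλ^2 + (2/tan(θ)) (dθ/dλ)(dφ/dλ) = 0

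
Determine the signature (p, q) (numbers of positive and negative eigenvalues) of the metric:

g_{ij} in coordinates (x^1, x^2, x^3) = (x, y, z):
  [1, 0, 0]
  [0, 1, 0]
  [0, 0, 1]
The metric is diagonal, so its eigenvalues are the diagonal entries: 1, 1, 1 (at a generic point, where coordinate-dependent entries are positive).
3 positive, 0 negative.
(3, 0) - Riemannian (positive definite)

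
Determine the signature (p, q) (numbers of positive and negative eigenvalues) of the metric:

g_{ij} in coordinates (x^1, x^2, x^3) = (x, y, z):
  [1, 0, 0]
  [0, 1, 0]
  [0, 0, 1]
The metric is diagonal, so its eigenvalues are the diagonal entries: 1, 1, 1 (at a generic point, where coordinate-dependent entries are positive).
3 positive, 0 negative.
(3, 0) - Riemannian (positive definite)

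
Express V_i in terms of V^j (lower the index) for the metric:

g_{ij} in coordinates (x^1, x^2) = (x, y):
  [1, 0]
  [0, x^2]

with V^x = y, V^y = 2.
V_i = g_{ij} V^j:
V_x = (1)(y) + (0)(2) = y
V_y = (0)(y) + (x^2)(2) = 2*x^2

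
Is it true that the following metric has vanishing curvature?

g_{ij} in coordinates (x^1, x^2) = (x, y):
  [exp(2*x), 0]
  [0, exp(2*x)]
Non-zero Christoffel symbols:
Γ^x_{x x} = 1
Γ^x_{y y} = -1
Γ^y_{x y} = 1
Ricci tensor: R_{xx} = 0, R_{xy} = 0, R_{yy} = 0
All R_{ij} vanish; in 2 dimensions the Riemann tensor is fully determined by the Ricci tensor, so R^i_{jkl} = 0: the metric is flat (curvilinear coordinates on flat space).
Yes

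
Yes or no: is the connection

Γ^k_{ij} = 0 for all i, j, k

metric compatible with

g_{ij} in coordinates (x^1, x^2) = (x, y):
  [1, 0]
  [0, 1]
Using ∇_k g_{ij} = ∂_k g_{ij} - Γ^m_{ki} g_{mj} - Γ^m_{kj} g_{im}:
e.g. ∇_y g_{xx} = (0) - (0) - (0) = 0
Every component ∇_k g_{ij} vanishes: the connection is metric compatible.
Yes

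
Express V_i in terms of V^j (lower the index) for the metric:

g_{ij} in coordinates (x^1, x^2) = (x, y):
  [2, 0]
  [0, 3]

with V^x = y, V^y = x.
V_i = g_{ij} V^j:
V_x = (2)(y) + (0)(x) = 2*y
V_y = (0)(y) + (3)(x) = 3*x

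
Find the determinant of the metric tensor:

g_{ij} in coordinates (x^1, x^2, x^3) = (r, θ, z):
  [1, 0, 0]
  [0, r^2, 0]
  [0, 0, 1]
Diagonal metric: det(g) = g_{11}·g_{22}·g_{33}
= (1)·(r^2)·(1)
det(g) = r^2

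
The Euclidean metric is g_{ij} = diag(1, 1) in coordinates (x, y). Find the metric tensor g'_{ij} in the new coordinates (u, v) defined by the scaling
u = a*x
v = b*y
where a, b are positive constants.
Invert the transformation: x = u/a, y = v/b
g'_{ij} = (∂x^k/∂x'^i)(∂x^l/∂x'^j) g_{kl}; with g_{kl} = δ_{kl} this is Σ_k (∂x^k/∂x'^i)(∂x^k/∂x'^j).
Jacobian: ∂x/∂u = 1/a, ∂x/∂v = 0, ∂y/∂u = 0, ∂y/∂v = 1/b
g'_{uu} = (1/a)(1/a) + (0)(0) = 1/a^2
g'_{uv} = (1/a)(0) + (0)(1/b) = 0
g'_{vv} = (0)(0) + (1/b)(1/b) = 1/b^2
g'_{ij} = diag(1/a^2, 1/b^2)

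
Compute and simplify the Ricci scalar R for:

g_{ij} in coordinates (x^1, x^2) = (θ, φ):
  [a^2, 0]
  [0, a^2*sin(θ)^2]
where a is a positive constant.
Non-zero Christoffel symbols (Γ^k_{ij} = Γ^k_{ji}):
Γ^θ_{φ φ} = -sin(2*θ)/2
Γ^φ_{θ φ} = 1/tan(θ)
Ricci tensor (R_{ij} = R^k_{ikj}): R_{θθ} = 1, R_{θφ} = 0, R_{φφ} = sin(θ)^2
Inverse metric: g^{θθ} = 1/a^2, g^{φφ} = 1/(a^2*sin(θ)^2)
R = g^{ij} R_{ij} = (1/a^2)(1) + (1/(a^2*sin(θ)^2))(sin(θ)^2) = 2/a^2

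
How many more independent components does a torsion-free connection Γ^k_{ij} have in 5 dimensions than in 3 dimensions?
Independent components in n dimensions: n × n(n+1)/2 = n^2(n+1)/2.
5D: 5 × 15 = 75
3D: 3 × 6 = 18
Difference = 75 - 18 = 57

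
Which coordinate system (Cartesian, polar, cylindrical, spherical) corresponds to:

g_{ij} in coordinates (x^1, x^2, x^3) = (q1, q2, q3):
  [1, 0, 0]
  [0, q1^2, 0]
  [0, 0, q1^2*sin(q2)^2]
The line element ds^2 = dq1^2 + q1^2 dq2^2 + q1^2 sin(q2)^2 dq3^2 is dr^2 + r^2 dθ^2 + r^2 sin(θ)^2 dφ^2 with q1 = r, q2 = θ, q3 = φ.
spherical coordinates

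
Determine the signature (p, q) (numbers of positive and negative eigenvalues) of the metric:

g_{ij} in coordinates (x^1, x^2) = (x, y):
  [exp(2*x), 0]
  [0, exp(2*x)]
The metric is diagonal, so its eigenvalues are the diagonal entries: exp(2*x), exp(2*x) (at a generic point, where coordinate-dependent entries are positive).
2 positive, 0 negative.
(2, 0) - Riemannian (positive definite)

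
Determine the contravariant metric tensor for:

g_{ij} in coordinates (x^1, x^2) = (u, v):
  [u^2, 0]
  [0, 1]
The metric is diagonal, so g^{ij} is diagonal with entries 1/g_{ii}: diag(1/(u^2), 1).
g^{ij}:
  [1/u^2, 0]
  [0, 1]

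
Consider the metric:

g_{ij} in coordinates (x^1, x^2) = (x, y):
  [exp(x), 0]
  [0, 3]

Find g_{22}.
With x^1 = x, x^2 = y, g_{22} = g_{yy} is the row-2, column-2 entry of the matrix.
g_{22} = 3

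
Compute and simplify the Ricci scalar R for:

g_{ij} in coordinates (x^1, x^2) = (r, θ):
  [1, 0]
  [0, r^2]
Non-zero Christoffel symbols (Γ^k_{ij} = Γ^k_{ji}):
Γ^r_{θ θ} = -r
Γ^θ_{r θ} = 1/r
Ricci tensor (R_{ij} = R^k_{ikj}): R_{rr} = 0, R_{rθ} = 0, R_{θθ} = 0
Inverse metric: g^{rr} = 1, g^{θθ} = 1/r^2
R = g^{ij} R_{ij} = (1)(0) + (1/r^2)(0) = 0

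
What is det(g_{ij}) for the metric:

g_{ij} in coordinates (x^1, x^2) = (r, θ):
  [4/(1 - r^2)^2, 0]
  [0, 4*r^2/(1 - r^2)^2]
For a 2×2 metric: det(g) = g_{11}·g_{22} - g_{12}·g_{21}
= (4/(1 - r^2)^2)·(4*r^2/(1 - r^2)^2) - (0)·(0)
= 16*r^2/(1 - r^2)^4 - 0
det(g) = 16*r^2/(1 - r^2)^4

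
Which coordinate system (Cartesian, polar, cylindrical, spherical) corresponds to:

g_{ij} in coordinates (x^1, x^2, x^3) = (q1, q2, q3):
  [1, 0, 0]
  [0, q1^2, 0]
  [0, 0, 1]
The line element ds^2 = dq1^2 + q1^2 dq2^2 + dq3^2 is dr^2 + r^2 dθ^2 + dz^2 with q1 = r, q2 = θ, q3 = z.
cylindrical coordinates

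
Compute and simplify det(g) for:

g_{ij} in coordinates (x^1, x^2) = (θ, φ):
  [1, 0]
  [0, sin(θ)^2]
For a 2×2 metric: det(g) = g_{11}·g_{22} - g_{12}·g_{21}
= (1)·(sin(θ)^2) - (0)·(0)
= sin(θ)^2 - 0
det(g) = sin(θ)^2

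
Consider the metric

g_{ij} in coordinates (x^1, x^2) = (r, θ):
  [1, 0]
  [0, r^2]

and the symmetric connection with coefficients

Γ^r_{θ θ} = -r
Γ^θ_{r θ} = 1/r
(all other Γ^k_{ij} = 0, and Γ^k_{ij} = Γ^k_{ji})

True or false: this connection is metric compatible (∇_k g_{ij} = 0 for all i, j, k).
Using ∇_k g_{ij} = ∂_k g_{ij} - Γ^m_{ki} g_{mj} - Γ^m_{kj} g_{im}:
e.g. ∇_r g_{θθ} = (2*r) - (r) - (r) = 0
Every component ∇_k g_{ij} vanishes: the connection is metric compatible.
True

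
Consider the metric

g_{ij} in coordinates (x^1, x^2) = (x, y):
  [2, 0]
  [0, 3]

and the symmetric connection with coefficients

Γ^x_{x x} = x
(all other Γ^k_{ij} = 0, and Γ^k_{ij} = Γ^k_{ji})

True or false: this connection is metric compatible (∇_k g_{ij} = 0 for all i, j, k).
Using ∇_k g_{ij} = ∂_k g_{ij} - Γ^m_{ki} g_{mj} - Γ^m_{kj} g_{im}:
∇_x g_{xx} = (0) - (2*x) - (2*x) = -4*x ≠ 0
So the connection is not metric compatible (it is not the Levi-Civita connection).
False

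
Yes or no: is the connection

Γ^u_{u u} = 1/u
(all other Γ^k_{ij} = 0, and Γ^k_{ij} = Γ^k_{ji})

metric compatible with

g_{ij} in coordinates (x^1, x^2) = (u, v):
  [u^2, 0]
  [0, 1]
Using ∇_k g_{ij} = ∂_k g_{ij} - Γ^m_{ki} g_{mj} - Γ^m_{kj} g_{im}:
e.g. ∇_u g_{uu} = (2*u) - (u) - (u) = 0
Every component ∇_k g_{ij} vanishes: the connection is metric compatible.
Yes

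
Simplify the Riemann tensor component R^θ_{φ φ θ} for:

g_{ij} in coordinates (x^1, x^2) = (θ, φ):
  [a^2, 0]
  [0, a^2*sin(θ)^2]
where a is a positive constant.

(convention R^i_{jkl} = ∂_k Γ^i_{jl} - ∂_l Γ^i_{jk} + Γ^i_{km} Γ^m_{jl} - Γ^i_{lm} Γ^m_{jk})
Non-zero Christoffel symbols (Γ^k_{ij} = Γ^k_{ji}):
Γ^θ_{φ φ} = -sin(2*θ)/2
Γ^φ_{θ φ} = 1/tan(θ)
R^θ_{φ φ θ} = ∂_φ Γ^θ_{φ θ} - ∂_θ Γ^θ_{φ φ} + Γ^θ_{φ m} Γ^m_{φ θ} - Γ^θ_{θ m} Γ^m_{φ φ}
  = (0) - (-cos(2*θ)) + (-cos(θ)^2) - (0) = -sin(θ)^2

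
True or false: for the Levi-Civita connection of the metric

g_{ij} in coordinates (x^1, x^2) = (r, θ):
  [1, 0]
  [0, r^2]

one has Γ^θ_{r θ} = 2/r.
Γ^θ_{r θ} = (1/2) g^{θθ} (∂_r g_{θθ} + ∂_θ g_{θr} - ∂_θ g_{rθ}) = (1/2)(1/r^2)((2*r) + (0) - (0)) = 1/r
This differs from the proposed value 2/r.
False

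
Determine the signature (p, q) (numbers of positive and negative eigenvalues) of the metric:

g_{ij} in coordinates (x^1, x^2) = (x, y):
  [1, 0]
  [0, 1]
The metric is diagonal, so its eigenvalues are the diagonal entries: 1, 1 (at a generic point, where coordinate-dependent entries are positive).
2 positive, 0 negative.
(2, 0) - Riemannian (positive definite)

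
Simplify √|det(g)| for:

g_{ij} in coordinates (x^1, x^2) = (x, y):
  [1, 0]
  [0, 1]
det(g) = 1
√|det(g)| = 1
Volume element: dV = 1 dx dy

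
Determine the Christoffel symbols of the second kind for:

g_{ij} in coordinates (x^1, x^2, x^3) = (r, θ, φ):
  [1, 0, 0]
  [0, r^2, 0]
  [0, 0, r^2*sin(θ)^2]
Using Γ^k_{ij} = (1/2) g^{km} (∂_i g_{mj} + ∂_j g_{mi} - ∂_m g_{ij}); the metric is diagonal, so only the m = k term contributes.
Non-zero symbols (using the symmetry Γ^k_{ij} = Γ^k_{ji}):
Γ^r_{θ θ} = (1/2) g^{rr} (∂_θ g_{rθ} + ∂_θ g_{rθ} - ∂_r g_{θθ}) = (1/2)(1)((0) + (0) - (2*r)) = -r
Γ^r_{φ φ} = (1/2) g^{rr} (∂_φ g_{rφ} + ∂_φ g_{rφ} - ∂_r g_{φφ}) = (1/2)(1)((0) + (0) - (2*r*sin(θ)^2)) = -r*sin(θ)^2
Γ^θ_{r θ} = (1/2) g^{θθ} (∂_r g_{θθ} + ∂_θ g_{θr} - ∂_θ g_{rθ}) = (1/2)(1/r^2)((2*r) + (0) - (0)) = 1/r
Γ^θ_{φ φ} = (1/2) g^{θθ} (∂_φ g_{θφ} + ∂_φ g_{θφ} - ∂_θ g_{φφ}) = (1/2)(1/r^2)((0) + (0) - (r^2*sin(2*θ))) = -sin(2*θ)/2
Γ^φ_{r φ} = (1/2) g^{φφ} (∂_r g_{φφ} + ∂_φ g_{φr} - ∂_φ g_{rφ}) = (1/2)(1/(r^2*sin(θ)^2))((2*r*sin(θ)^2) + (0) - (0)) = 1/r
Γ^φ_{θ φ} = (1/2) g^{φφ} (∂_θ g_{φφ} + ∂_φ g_{φθ} - ∂_φ g_{θφ}) = (1/2)(1/(r^2*sin(θ)^2))((r^2*sin(2*θ)) + (0) - (0)) = 1/tan(θ)
All other Christoffel symbols are zero.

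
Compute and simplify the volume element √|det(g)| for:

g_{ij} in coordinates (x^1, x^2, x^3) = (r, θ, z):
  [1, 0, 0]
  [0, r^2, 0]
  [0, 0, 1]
det(g) = r^2
√|det(g)| = r
Volume element: dV = r dr dθ dz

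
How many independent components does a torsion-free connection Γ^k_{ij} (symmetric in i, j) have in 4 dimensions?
Γ^k_{ij} has n choices for the upper index and n(n+1)/2 independent symmetric lower index pairs.
Total = 4 × 4×5/2 = 4 × 10 = 40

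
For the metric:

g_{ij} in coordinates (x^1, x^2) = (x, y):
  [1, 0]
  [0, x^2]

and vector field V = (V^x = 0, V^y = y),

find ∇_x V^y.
Non-zero Christoffel symbols:
Γ^x_{y y} = -x
Γ^y_{x y} = 1/x
∇_x V^y = ∂_x V^y + Γ^y_{x j} V^j
  = (0) + (0)(0) + (1/x)(y)
  = y/x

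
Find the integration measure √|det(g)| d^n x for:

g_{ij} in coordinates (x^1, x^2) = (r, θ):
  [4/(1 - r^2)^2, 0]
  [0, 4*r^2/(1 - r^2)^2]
det(g) = 16*r^2/(1 - r^2)^4
√|det(g)| = 4*r/(r^2 - 1)^2
Volume element: dV = 4*r/(r^2 - 1)^2 dr dθ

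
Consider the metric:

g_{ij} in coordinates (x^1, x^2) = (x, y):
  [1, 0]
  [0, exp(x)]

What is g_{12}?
With x^1 = x, x^2 = y, g_{12} = g_{xy} is the row-1, column-2 entry of the matrix.
g_{12} = 0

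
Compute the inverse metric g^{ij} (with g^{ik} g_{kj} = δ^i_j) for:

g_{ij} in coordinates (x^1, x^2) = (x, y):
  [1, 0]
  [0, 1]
The metric is diagonal, so g^{ij} is diagonal with entries 1/g_{ii}: diag(1, 1).
g^{ij}:
  [1, 0]
  [0, 1]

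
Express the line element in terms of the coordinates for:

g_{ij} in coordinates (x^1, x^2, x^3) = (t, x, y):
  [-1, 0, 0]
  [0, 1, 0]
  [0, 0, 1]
ds^2 = g_{ij} dx^i dx^j; only the non-zero components contribute.
ds^2 = -dt^2 + dx^2 + dy^2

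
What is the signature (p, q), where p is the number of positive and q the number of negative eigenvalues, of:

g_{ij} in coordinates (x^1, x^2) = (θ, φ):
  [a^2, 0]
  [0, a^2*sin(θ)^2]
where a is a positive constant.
The metric is diagonal, so its eigenvalues are the diagonal entries: a^2, a^2*sin(θ)^2 (at a generic point, where coordinate-dependent entries are positive).
2 positive, 0 negative.
(2, 0) - Riemannian (positive definite)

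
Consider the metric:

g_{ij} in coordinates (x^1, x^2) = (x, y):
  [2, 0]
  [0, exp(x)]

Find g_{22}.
With x^1 = x, x^2 = y, g_{22} = g_{yy} is the row-2, column-2 entry of the matrix.
g_{22} = exp(x)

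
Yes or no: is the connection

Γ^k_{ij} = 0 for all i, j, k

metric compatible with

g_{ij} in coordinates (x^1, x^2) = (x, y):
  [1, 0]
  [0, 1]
Using ∇_k g_{ij} = ∂_k g_{ij} - Γ^m_{ki} g_{mj} - Γ^m_{kj} g_{im}:
e.g. ∇_y g_{xx} = (0) - (0) - (0) = 0
Every component ∇_k g_{ij} vanishes: the connection is metric compatible.
Yes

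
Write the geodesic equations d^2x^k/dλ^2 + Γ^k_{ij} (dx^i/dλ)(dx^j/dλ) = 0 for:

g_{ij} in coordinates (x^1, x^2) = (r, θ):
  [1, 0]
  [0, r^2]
Geodesic equation: d^2x^k/dλ^2 + Γ^k_{ij} (dx^i/dλ)(dx^j/dλ) = 0.
Non-zero Christoffel symbols:
Γ^r_{θ θ} = -r
Γ^θ_{r θ} = 1/r
Substituting (the symmetric pair Γ^k_{ij}, Γ^k_{ji} combines into a factor 2):
d^2r/dλ^2 - r (dθ/dλ)^2 = 0
d^2θ/dλ^2 + (2/r) (dr/dλ)(dθ/dλ) = 0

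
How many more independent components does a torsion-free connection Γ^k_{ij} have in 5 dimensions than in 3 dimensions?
Independent components in n dimensions: n × n(n+1)/2 = n^2(n+1)/2.
5D: 5 × 15 = 75
3D: 3 × 6 = 18
Difference = 75 - 18 = 57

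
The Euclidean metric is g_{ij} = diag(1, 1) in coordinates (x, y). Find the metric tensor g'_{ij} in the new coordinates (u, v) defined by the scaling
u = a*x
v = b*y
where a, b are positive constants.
Invert the transformation: x = u/a, y = v/b
g'_{ij} = (∂x^k/∂x'^i)(∂x^l/∂x'^j) g_{kl}; with g_{kl} = δ_{kl} this is Σ_k (∂x^k/∂x'^i)(∂x^k/∂x'^j).
Jacobian: ∂x/∂u = 1/a, ∂x/∂v = 0, ∂y/∂u = 0, ∂y/∂v = 1/b
g'_{uu} = (1/a)(1/a) + (0)(0) = 1/a^2
g'_{uv} = (1/a)(0) + (0)(1/b) = 0
g'_{vv} = (0)(0) + (1/b)(1/b) = 1/b^2
g'_{ij} = diag(1/a^2, 1/b^2)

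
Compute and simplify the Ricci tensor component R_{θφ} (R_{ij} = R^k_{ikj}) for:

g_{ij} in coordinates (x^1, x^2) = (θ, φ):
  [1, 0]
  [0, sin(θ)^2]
Non-zero Christoffel symbols (Γ^k_{ij} = Γ^k_{ji}):
Γ^θ_{φ φ} = -sin(2*θ)/2
Γ^φ_{θ φ} = 1/tan(θ)
R^θ_{θ θ φ} = 0 (a repeated index in an antisymmetric pair)
R^φ_{θ φ φ} = 0 (a repeated index in an antisymmetric pair)
R_{θφ} = R^θ_{θ θ φ} + R^φ_{θ φ φ} = (0) + (0) = 0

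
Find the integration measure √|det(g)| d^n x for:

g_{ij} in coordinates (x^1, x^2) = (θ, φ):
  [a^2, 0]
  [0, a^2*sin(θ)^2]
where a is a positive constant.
det(g) = a^4*sin(θ)^2
√|det(g)| = a^2*sin(θ) (taking 0 < θ < π so that |sin(θ)| = sin(θ))
Volume element: dV = a^2*sin(θ) dθ dφ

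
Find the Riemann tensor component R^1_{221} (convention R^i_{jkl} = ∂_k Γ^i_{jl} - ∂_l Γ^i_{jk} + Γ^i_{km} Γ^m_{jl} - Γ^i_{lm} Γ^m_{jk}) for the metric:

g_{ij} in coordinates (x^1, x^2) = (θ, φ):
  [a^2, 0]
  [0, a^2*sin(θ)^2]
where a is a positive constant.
Non-zero Christoffel symbols (Γ^k_{ij} = Γ^k_{ji}):
Γ^θ_{φ φ} = -sin(2*θ)/2
Γ^φ_{θ φ} = 1/tan(θ)
R^θ_{φ φ θ} = ∂_φ Γ^θ_{φ θ} - ∂_θ Γ^θ_{φ φ} + Γ^θ_{φ m} Γ^m_{φ θ} - Γ^θ_{θ m} Γ^m_{φ φ}
  = (0) - (-cos(2*θ)) + (-cos(θ)^2) - (0) = -sin(θ)^2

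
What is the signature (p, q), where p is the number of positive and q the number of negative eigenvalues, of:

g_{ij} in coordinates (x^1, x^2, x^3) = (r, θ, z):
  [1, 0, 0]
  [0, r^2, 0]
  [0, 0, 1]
The metric is diagonal, so its eigenvalues are the diagonal entries: 1, r^2, 1 (at a generic point, where coordinate-dependent entries are positive).
3 positive, 0 negative.
(3, 0) - Riemannian (positive definite)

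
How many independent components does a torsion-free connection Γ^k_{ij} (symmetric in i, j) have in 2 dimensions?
Γ^k_{ij} has n choices for the upper index and n(n+1)/2 independent symmetric lower index pairs.
Total = 2 × 2×3/2 = 2 × 3 = 6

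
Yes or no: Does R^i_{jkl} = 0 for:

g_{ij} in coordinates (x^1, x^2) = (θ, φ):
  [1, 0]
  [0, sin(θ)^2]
Non-zero Christoffel symbols:
Γ^θ_{φ φ} = -sin(2*θ)/2
Γ^φ_{θ φ} = 1/tan(θ)
Ricci tensor: R_{θθ} = 1, R_{θφ} = 0, R_{φφ} = sin(θ)^2
The Ricci tensor is non-zero, so the Riemann tensor is non-zero: not flat.
No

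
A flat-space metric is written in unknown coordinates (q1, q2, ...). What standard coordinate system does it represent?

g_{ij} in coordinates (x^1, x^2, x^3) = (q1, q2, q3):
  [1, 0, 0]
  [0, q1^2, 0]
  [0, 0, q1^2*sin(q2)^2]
The line element ds^2 = dq1^2 + q1^2 dq2^2 + q1^2 sin(q2)^2 dq3^2 is dr^2 + r^2 dθ^2 + r^2 sin(θ)^2 dφ^2 with q1 = r, q2 = θ, q3 = φ.
spherical coordinates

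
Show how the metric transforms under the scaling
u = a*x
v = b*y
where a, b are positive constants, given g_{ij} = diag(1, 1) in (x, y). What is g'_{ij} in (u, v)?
Invert the transformation: x = u/a, y = v/b
g'_{ij} = (∂x^k/∂x'^i)(∂x^l/∂x'^j) g_{kl}; with g_{kl} = δ_{kl} this is Σ_k (∂x^k/∂x'^i)(∂x^k/∂x'^j).
Jacobian: ∂x/∂u = 1/a, ∂x/∂v = 0, ∂y/∂u = 0, ∂y/∂v = 1/b
g'_{uu} = (1/a)(1/a) + (0)(0) = 1/a^2
g'_{uv} = (1/a)(0) + (0)(1/b) = 0
g'_{vv} = (0)(0) + (1/b)(1/b) = 1/b^2
g'_{ij} = diag(1/a^2, 1/b^2)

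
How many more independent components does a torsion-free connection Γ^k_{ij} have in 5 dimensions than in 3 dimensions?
Independent components in n dimensions: n × n(n+1)/2 = n^2(n+1)/2.
5D: 5 × 15 = 75
3D: 3 × 6 = 18
Difference = 75 - 18 = 57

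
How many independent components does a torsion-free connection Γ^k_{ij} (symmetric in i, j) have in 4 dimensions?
Γ^k_{ij} has n choices for the upper index and n(n+1)/2 independent symmetric lower index pairs.
Total = 4 × 4×5/2 = 4 × 10 = 40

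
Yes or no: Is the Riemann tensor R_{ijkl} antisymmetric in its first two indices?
R_{ijkl} = -R_{jikl} (follows from metric compatibility).
Yes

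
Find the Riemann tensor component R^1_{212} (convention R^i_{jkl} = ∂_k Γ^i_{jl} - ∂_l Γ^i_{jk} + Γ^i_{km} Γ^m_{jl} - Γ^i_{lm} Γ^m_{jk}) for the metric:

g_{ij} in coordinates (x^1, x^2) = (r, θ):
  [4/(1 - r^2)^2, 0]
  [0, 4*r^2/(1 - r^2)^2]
Non-zero Christoffel symbols (Γ^k_{ij} = Γ^k_{ji}):
Γ^r_{r r} = 2*r/(1 - r^2)
Γ^r_{θ θ} = (r^3 + r)/(r^2 - 1)
Γ^θ_{r θ} = (-r^2 - 1)/(r^3 - r)
R^r_{θ r θ} = ∂_r Γ^r_{θ θ} - ∂_θ Γ^r_{θ r} + Γ^r_{r m} Γ^m_{θ θ} - Γ^r_{θ m} Γ^m_{θ r}
  = ((r^4 - 4*r^2 - 1)/(r^2 - 1)^2) - (0) + (-2*r^2*(r^2 + 1)/(r^2 - 1)^2) - (-(r^2 + 1)^2/(r^2 - 1)^2) = -4*r^2/(r^2 - 1)^2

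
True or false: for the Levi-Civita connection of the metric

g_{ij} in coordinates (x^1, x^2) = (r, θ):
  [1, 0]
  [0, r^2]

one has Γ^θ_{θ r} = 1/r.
Γ^θ_{θ r} = (1/2) g^{θθ} (∂_θ g_{θr} + ∂_r g_{θθ} - ∂_θ g_{θr}) = (1/2)(1/r^2)((0) + (2*r) - (0)) = 1/r
This equals the proposed value 1/r.
True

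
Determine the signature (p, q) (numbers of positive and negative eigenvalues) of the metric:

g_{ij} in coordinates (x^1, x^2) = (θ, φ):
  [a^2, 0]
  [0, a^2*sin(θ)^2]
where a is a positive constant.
The metric is diagonal, so its eigenvalues are the diagonal entries: a^2, a^2*sin(θ)^2 (at a generic point, where coordinate-dependent entries are positive).
2 positive, 0 negative.
(2, 0) - Riemannian (positive definite)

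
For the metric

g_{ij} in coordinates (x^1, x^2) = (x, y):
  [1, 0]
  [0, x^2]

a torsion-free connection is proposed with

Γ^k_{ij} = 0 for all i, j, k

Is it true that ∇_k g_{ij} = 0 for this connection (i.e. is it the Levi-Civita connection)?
Using ∇_k g_{ij} = ∂_k g_{ij} - Γ^m_{ki} g_{mj} - Γ^m_{kj} g_{im}:
∇_x g_{yy} = (2*x) - (0) - (0) = 2*x ≠ 0
So the connection is not metric compatible (it is not the Levi-Civita connection).
No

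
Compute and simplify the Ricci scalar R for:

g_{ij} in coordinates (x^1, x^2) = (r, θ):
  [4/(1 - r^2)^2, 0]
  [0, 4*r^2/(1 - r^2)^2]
Non-zero Christoffel symbols (Γ^k_{ij} = Γ^k_{ji}):
Γ^r_{r r} = 2*r/(1 - r^2)
Γ^r_{θ θ} = (r^3 + r)/(r^2 - 1)
Γ^θ_{r θ} = (-r^2 - 1)/(r^3 - r)
Ricci tensor (R_{ij} = R^k_{ikj}): R_{rr} = -4/(r^2 - 1)^2, R_{rθ} = 0, R_{θθ} = -4*r^2/(r^2 - 1)^2
Inverse metric: g^{rr} = (1 - r^2)^2/4, g^{θθ} = (1 - r^2)^2/(4*r^2)
R = g^{ij} R_{ij} = ((1 - r^2)^2/4)(-4/(r^2 - 1)^2) + ((1 - r^2)^2/(4*r^2))(-4*r^2/(r^2 - 1)^2) = -2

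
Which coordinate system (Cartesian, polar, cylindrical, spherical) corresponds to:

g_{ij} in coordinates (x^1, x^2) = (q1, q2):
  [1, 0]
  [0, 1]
All components are constant and the metric is the identity, i.e. orthonormal rectilinear coordinates.
Cartesian (2D) coordinates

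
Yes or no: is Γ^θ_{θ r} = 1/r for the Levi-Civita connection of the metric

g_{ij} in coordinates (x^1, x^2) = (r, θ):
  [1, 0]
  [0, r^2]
Γ^θ_{θ r} = (1/2) g^{θθ} (∂_θ g_{θr} + ∂_r g_{θθ} - ∂_θ g_{θr}) = (1/2)(1/r^2)((0) + (2*r) - (0)) = 1/r
This equals the proposed value 1/r.
Yes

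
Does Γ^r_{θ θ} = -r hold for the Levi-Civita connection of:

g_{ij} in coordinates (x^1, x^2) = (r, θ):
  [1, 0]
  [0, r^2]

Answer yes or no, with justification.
Γ^r_{θ θ} = (1/2) g^{rr} (∂_θ g_{rθ} + ∂_θ g_{rθ} - ∂_r g_{θθ}) = (1/2)(1)((0) + (0) - (2*r)) = -r
This equals the proposed value -r.
Yes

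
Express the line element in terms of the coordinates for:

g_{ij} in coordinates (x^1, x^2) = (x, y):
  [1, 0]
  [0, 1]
ds^2 = g_{ij} dx^i dx^j; only the non-zero components contribute.
ds^2 = dx^2 + dy^2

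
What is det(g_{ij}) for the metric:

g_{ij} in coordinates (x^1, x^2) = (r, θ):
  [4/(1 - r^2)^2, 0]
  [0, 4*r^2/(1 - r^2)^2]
For a 2×2 metric: det(g) = g_{11}·g_{22} - g_{12}·g_{21}
= (4/(1 - r^2)^2)·(4*r^2/(1 - r^2)^2) - (0)·(0)
= 16*r^2/(1 - r^2)^4 - 0
det(g) = 16*r^2/(1 - r^2)^4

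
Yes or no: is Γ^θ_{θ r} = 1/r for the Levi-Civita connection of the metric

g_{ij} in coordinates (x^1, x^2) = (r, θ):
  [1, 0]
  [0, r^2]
Γ^θ_{θ r} = (1/2) g^{θθ} (∂_θ g_{θr} + ∂_r g_{θθ} - ∂_θ g_{θr}) = (1/2)(1/r^2)((0) + (2*r) - (0)) = 1/r
This equals the proposed value 1/r.
Yes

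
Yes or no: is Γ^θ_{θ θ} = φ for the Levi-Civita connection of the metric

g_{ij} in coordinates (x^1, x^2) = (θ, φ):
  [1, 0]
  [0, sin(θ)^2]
Γ^θ_{θ θ} = (1/2) g^{θθ} (∂_θ g_{θθ} + ∂_θ g_{θθ} - ∂_θ g_{θθ}) = (1/2)(1)((0) + (0) - (0)) = 0
This differs from the proposed value φ.
No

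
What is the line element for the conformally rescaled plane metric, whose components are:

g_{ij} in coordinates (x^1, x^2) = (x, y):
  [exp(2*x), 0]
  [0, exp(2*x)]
ds^2 = g_{ij} dx^i dx^j; only the non-zero components contribute.
ds^2 = exp(2*x) dx^2 + exp(2*x) dy^2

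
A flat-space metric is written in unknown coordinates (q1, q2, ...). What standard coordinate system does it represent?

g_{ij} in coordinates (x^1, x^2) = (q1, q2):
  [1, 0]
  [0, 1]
All components are constant and the metric is the identity, i.e. orthonormal rectilinear coordinates.
Cartesian (2D) coordinates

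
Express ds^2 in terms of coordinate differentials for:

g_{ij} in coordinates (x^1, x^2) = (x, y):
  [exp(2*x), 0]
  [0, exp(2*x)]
ds^2 = g_{ij} dx^i dx^j; only the non-zero components contribute.
ds^2 = exp(2*x) dx^2 + exp(2*x) dy^2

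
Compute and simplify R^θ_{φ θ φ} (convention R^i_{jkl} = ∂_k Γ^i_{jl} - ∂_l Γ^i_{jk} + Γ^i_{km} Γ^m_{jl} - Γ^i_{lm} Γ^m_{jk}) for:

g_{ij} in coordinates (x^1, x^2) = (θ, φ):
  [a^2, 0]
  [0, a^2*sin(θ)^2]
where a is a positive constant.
Non-zero Christoffel symbols (Γ^k_{ij} = Γ^k_{ji}):
Γ^θ_{φ φ} = -sin(2*θ)/2
Γ^φ_{θ φ} = 1/tan(θ)
R^θ_{φ θ φ} = ∂_θ Γ^θ_{φ φ} - ∂_φ Γ^θ_{φ θ} + Γ^θ_{θ m} Γ^m_{φ φ} - Γ^θ_{φ m} Γ^m_{φ θ}
  = (-cos(2*θ)) - (0) + (0) - (-cos(θ)^2) = sin(θ)^2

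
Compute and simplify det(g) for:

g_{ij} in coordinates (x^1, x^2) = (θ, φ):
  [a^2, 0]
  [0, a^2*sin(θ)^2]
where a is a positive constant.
For a 2×2 metric: det(g) = g_{11}·g_{22} - g_{12}·g_{21}
= (a^2)·(a^2*sin(θ)^2) - (0)·(0)
= a^4*sin(θ)^2 - 0
det(g) = a^4*sin(θ)^2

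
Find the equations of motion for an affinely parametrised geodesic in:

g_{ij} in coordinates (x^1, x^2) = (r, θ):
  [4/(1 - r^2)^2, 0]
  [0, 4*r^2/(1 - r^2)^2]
Geodesic equation: d^2x^k/dλ^2 + Γ^k_{ij} (dx^i/dλ)(dx^j/dλ) = 0.
Non-zero Christoffel symbols:
Γ^r_{r r} = 2*r/(1 - r^2)
Γ^r_{θ θ} = (r^3 + r)/(r^2 - 1)
Γ^θ_{r θ} = (-r^2 - 1)/(r^3 - r)
Substituting (the symmetric pair Γ^k_{ij}, Γ^k_{ji} combines into a factor 2):
d^2r/dλ^2 + (2*r/(1 - r^2)) (dr/dλ)^2 + ((r^3 + r)/(r^2 - 1)) (dθ/dλ)^2 = 0
d^2θ/dλ^2 + ((-2*r^2 - 2)/(r^3 - r)) (dr/dλ)(dθ/dλ) = 0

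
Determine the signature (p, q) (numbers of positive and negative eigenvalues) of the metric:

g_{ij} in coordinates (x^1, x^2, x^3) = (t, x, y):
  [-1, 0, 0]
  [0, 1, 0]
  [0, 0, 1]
The metric is diagonal, so its eigenvalues are the diagonal entries: -1, 1, 1 (at a generic point, where coordinate-dependent entries are positive).
2 positive, 1 negative.
(2, 1) - Lorentzian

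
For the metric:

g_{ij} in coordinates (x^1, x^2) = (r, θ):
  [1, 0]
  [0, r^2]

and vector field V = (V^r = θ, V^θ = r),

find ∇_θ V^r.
Non-zero Christoffel symbols:
Γ^r_{θ θ} = -r
Γ^θ_{r θ} = 1/r
∇_θ V^r = ∂_θ V^r + Γ^r_{θ j} V^j
  = (1) + (0)(θ) + (-r)(r)
  = 1 - r^2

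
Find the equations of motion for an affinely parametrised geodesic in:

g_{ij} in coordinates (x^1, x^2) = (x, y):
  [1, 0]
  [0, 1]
Geodesic equation: d^2x^k/dλ^2 + Γ^k_{ij} (dx^i/dλ)(dx^j/dλ) = 0.
All Christoffel symbols vanish, so the geodesics are straight lines:
d^2x/dλ^2 = 0
d^2y/dλ^2 = 0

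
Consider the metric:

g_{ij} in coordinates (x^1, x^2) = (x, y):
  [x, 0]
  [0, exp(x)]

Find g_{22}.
With x^1 = x, x^2 = y, g_{22} = g_{yy} is the row-2, column-2 entry of the matrix.
g_{22} = exp(x)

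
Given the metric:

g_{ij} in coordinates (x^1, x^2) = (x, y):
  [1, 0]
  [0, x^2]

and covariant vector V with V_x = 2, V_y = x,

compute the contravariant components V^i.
Inverse metric (diagonal): g^{xx} = 1, g^{yy} = 1/x^2
V^i = g^{ij} V_j:
V^x = (1)(2) + (0)(x) = 2
V^y = (0)(2) + (1/x^2)(x) = 1/x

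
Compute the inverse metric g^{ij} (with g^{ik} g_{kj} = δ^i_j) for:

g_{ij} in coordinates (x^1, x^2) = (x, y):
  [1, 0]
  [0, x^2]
The metric is diagonal, so g^{ij} is diagonal with entries 1/g_{ii}: diag(1, 1/(x^2)).
g^{ij}:
  [1, 0]
  [0, 1/x^2]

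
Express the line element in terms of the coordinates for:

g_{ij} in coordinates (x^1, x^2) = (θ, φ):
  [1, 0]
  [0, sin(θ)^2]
ds^2 = g_{ij} dx^i dx^j; only the non-zero components contribute.
ds^2 = dθ^2 + sin(θ)^2 dφ^2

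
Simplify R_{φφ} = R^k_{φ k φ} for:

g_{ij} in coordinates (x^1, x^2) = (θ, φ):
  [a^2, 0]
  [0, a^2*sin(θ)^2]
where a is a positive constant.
Non-zero Christoffel symbols (Γ^k_{ij} = Γ^k_{ji}):
Γ^θ_{φ φ} = -sin(2*θ)/2
Γ^φ_{θ φ} = 1/tan(θ)
R^θ_{φ θ φ} = ∂_θ Γ^θ_{φ φ} - ∂_φ Γ^θ_{φ θ} + Γ^θ_{θ m} Γ^m_{φ φ} - Γ^θ_{φ m} Γ^m_{φ θ}
  = (-cos(2*θ)) - (0) + (0) - (-cos(θ)^2) = sin(θ)^2
R^φ_{φ φ φ} = 0 (a repeated index in an antisymmetric pair)
R_{φφ} = R^θ_{φ θ φ} + R^φ_{φ φ φ} = (sin(θ)^2) + (0) = sin(θ)^2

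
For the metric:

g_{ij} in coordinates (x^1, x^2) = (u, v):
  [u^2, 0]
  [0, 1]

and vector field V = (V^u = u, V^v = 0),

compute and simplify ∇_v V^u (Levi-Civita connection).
Non-zero Christoffel symbols:
Γ^u_{u u} = 1/u
∇_v V^u = ∂_v V^u + Γ^u_{v j} V^j
  = (0) + (0)(u) + (0)(0)
  = 0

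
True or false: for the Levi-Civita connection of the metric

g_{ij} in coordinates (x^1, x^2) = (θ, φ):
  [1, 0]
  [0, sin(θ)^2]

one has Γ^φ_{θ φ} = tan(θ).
Γ^φ_{θ φ} = (1/2) g^{φφ} (∂_θ g_{φφ} + ∂_φ g_{φθ} - ∂_φ g_{θφ}) = (1/2)(1/sin(θ)^2)((sin(2*θ)) + (0) - (0)) = 1/tan(θ)
This differs from the proposed value tan(θ).
False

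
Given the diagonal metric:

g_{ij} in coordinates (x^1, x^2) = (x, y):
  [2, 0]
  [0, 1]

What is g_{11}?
With x^1 = x, x^2 = y, g_{11} = g_{xx} is the row-1, column-1 entry of the matrix.
g_{11} = 2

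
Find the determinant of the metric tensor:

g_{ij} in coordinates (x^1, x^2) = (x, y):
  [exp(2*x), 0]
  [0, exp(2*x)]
For a 2×2 metric: det(g) = g_{11}·g_{22} - g_{12}·g_{21}
= (exp(2*x))·(exp(2*x)) - (0)·(0)
= exp(4*x) - 0
det(g) = exp(4*x)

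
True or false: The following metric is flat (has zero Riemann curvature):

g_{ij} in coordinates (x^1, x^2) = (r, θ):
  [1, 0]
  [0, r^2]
Non-zero Christoffel symbols:
Γ^r_{θ θ} = -r
Γ^θ_{r θ} = 1/r
Ricci tensor: R_{rr} = 0, R_{rθ} = 0, R_{θθ} = 0
All R_{ij} vanish; in 2 dimensions the Riemann tensor is fully determined by the Ricci tensor, so R^i_{jkl} = 0: the metric is flat (curvilinear coordinates on flat space).
True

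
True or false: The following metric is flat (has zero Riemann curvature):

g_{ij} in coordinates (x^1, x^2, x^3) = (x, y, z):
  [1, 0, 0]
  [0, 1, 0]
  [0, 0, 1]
All metric components are constant, so every Christoffel symbol vanishes and R^i_{jkl} = 0.
True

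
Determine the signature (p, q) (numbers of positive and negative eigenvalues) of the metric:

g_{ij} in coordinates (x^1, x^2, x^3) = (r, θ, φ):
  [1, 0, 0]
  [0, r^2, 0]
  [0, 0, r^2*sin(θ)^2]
The metric is diagonal, so its eigenvalues are the diagonal entries: 1, r^2, r^2*sin(θ)^2 (at a generic point, where coordinate-dependent entries are positive).
3 positive, 0 negative.
(3, 0) - Riemannian (positive definite)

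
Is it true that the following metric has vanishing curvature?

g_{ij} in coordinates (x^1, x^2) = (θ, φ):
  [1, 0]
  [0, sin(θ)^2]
Non-zero Christoffel symbols:
Γ^θ_{φ φ} = -sin(2*θ)/2
Γ^φ_{θ φ} = 1/tan(θ)
Ricci tensor: R_{θθ} = 1, R_{θφ} = 0, R_{φφ} = sin(θ)^2
The Ricci tensor is non-zero, so the Riemann tensor is non-zero: not flat.
No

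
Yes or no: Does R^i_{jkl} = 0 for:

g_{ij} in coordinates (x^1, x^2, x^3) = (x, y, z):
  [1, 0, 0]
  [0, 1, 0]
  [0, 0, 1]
All metric components are constant, so every Christoffel symbol vanishes and R^i_{jkl} = 0.
Yes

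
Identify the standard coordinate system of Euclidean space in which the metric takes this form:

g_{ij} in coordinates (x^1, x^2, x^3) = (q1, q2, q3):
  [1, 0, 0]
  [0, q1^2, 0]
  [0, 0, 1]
The line element ds^2 = dq1^2 + q1^2 dq2^2 + dq3^2 is dr^2 + r^2 dθ^2 + dz^2 with q1 = r, q2 = θ, q3 = z.
cylindrical coordinates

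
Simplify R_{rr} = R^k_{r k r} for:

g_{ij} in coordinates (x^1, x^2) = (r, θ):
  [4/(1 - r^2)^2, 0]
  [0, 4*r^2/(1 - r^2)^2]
Non-zero Christoffel symbols (Γ^k_{ij} = Γ^k_{ji}):
Γ^r_{r r} = 2*r/(1 - r^2)
Γ^r_{θ θ} = (r^3 + r)/(r^2 - 1)
Γ^θ_{r θ} = (-r^2 - 1)/(r^3 - r)
R^r_{r r r} = 0 (a repeated index in an antisymmetric pair)
R^θ_{r θ r} = ∂_θ Γ^θ_{r r} - ∂_r Γ^θ_{r θ} + Γ^θ_{θ m} Γ^m_{r r} - Γ^θ_{r m} Γ^m_{r θ}
  = (0) - ((r^4 + 4*r^2 - 1)/(r^3 - r)^2) + (2*(r^2 + 1)/(r^2 - 1)^2) - ((r^2 + 1)^2/(r^3 - r)^2) = -4/(r^2 - 1)^2
R_{rr} = R^r_{r r r} + R^θ_{r θ r} = (0) + (-4/(r^2 - 1)^2) = -4/(r^2 - 1)^2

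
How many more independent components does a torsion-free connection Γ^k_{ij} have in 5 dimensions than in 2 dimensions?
Independent components in n dimensions: n × n(n+1)/2 = n^2(n+1)/2.
5D: 5 × 15 = 75
2D: 2 × 3 = 6
Difference = 75 - 6 = 69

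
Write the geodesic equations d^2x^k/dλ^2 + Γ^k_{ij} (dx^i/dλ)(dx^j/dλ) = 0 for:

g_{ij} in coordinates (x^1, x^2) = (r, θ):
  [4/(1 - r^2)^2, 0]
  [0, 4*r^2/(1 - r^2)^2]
Geodesic equation: d^2x^k/dλ^2 + Γ^k_{ij} (dx^i/dλ)(dx^j/dλ) = 0.
Non-zero Christoffel symbols:
Γ^r_{r r} = 2*r/(1 - r^2)
Γ^r_{θ θ} = (r^3 + r)/(r^2 - 1)
Γ^θ_{r θ} = (-r^2 - 1)/(r^3 - r)
Substituting (the symmetric pair Γ^k_{ij}, Γ^k_{ji} combines into a factor 2):
d^2r/dλ^2 + (2*r/(1 - r^2)) (dr/dλ)^2 + ((r^3 + r)/(r^2 - 1)) (dθ/dλ)^2 = 0
d^2θ/dλ^2 + ((-2*r^2 - 2)/(r^3 - r)) (dr/dλ)(dθ/dλ) = 0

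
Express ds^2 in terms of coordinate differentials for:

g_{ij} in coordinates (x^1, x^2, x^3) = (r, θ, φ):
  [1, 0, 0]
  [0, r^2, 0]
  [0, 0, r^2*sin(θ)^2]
ds^2 = g_{ij} dx^i dx^j; only the non-zero components contribute.
ds^2 = dr^2 + r^2 dθ^2 + r^2*sin(θ)^2 dφ^2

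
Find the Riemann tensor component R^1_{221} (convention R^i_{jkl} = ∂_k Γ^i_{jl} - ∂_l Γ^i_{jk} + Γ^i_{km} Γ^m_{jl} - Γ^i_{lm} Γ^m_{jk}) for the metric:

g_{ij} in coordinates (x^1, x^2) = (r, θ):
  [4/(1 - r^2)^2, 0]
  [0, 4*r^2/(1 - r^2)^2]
Non-zero Christoffel symbols (Γ^k_{ij} = Γ^k_{ji}):
Γ^r_{r r} = 2*r/(1 - r^2)
Γ^r_{θ θ} = (r^3 + r)/(r^2 - 1)
Γ^θ_{r θ} = (-r^2 - 1)/(r^3 - r)
R^r_{θ θ r} = ∂_θ Γ^r_{θ r} - ∂_r Γ^r_{θ θ} + Γ^r_{θ m} Γ^m_{θ r} - Γ^r_{r m} Γ^m_{θ θ}
  = (0) - ((r^4 - 4*r^2 - 1)/(r^2 - 1)^2) + (-(r^2 + 1)^2/(r^2 - 1)^2) - (-2*r^2*(r^2 + 1)/(r^2 - 1)^2) = 4*r^2/(r^2 - 1)^2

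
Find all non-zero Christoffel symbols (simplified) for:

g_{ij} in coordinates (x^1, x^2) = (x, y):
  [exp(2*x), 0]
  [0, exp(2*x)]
Using Γ^k_{ij} = (1/2) g^{km} (∂_i g_{mj} + ∂_j g_{mi} - ∂_m g_{ij}); the metric is diagonal, so only the m = k term contributes.
Non-zero symbols (using the symmetry Γ^k_{ij} = Γ^k_{ji}):
Γ^x_{x x} = (1/2) g^{xx} (∂_x g_{xx} + ∂_x g_{xx} - ∂_x g_{xx}) = (1/2)(exp(-2*x))((2*exp(2*x)) + (2*exp(2*x)) - (2*exp(2*x))) = 1
Γ^x_{y y} = (1/2) g^{xx} (∂_y g_{xy} + ∂_y g_{xy} - ∂_x g_{yy}) = (1/2)(exp(-2*x))((0) + (0) - (2*exp(2*x))) = -1
Γ^y_{x y} = (1/2) g^{yy} (∂_x g_{yy} + ∂_y g_{yx} - ∂_y g_{xy}) = (1/2)(exp(-2*x))((2*exp(2*x)) + (0) - (0)) = 1
All other Christoffel symbols are zero.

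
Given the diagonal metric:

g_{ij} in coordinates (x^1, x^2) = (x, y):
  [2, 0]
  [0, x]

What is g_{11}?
With x^1 = x, x^2 = y, g_{11} = g_{xx} is the row-1, column-1 entry of the matrix.
g_{11} = 2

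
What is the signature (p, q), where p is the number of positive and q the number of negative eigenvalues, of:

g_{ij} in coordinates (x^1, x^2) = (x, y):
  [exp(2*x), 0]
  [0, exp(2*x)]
The metric is diagonal, so its eigenvalues are the diagonal entries: exp(2*x), exp(2*x) (at a generic point, where coordinate-dependent entries are positive).
2 positive, 0 negative.
(2, 0) - Riemannian (positive definite)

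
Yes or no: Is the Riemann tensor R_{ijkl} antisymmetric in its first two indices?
R_{ijkl} = -R_{jikl} (follows from metric compatibility).
Yes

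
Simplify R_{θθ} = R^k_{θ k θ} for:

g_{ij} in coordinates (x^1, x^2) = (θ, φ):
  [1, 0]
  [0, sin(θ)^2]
Non-zero Christoffel symbols (Γ^k_{ij} = Γ^k_{ji}):
Γ^θ_{φ φ} = -sin(2*θ)/2
Γ^φ_{θ φ} = 1/tan(θ)
R^θ_{θ θ θ} = 0 (a repeated index in an antisymmetric pair)
R^φ_{θ φ θ} = ∂_φ Γ^φ_{θ θ} - ∂_θ Γ^φ_{θ φ} + Γ^φ_{φ m} Γ^m_{θ θ} - Γ^φ_{θ m} Γ^m_{θ φ}
  = (0) - (-1/sin(θ)^2) + (0) - (1/tan(θ)^2) = 1
R_{θθ} = R^θ_{θ θ θ} + R^φ_{θ φ θ} = (0) + (1) = 1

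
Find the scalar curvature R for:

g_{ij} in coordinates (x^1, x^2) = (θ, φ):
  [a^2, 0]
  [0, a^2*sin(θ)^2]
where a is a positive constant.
Non-zero Christoffel symbols (Γ^k_{ij} = Γ^k_{ji}):
Γ^θ_{φ φ} = -sin(2*θ)/2
Γ^φ_{θ φ} = 1/tan(θ)
Ricci tensor (R_{ij} = R^k_{ikj}): R_{θθ} = 1, R_{θφ} = 0, R_{φφ} = sin(θ)^2
Inverse metric: g^{θθ} = 1/a^2, g^{φφ} = 1/(a^2*sin(θ)^2)
R = g^{ij} R_{ij} = (1/a^2)(1) + (1/(a^2*sin(θ)^2))(sin(θ)^2) = 2/a^2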